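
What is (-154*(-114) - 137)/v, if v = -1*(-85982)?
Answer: 17419/85982 ≈ 0.20259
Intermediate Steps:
v = 85982
(-154*(-114) - 137)/v = (-154*(-114) - 137)/85982 = (17556 - 137)*(1/85982) = 17419*(1/85982) = 17419/85982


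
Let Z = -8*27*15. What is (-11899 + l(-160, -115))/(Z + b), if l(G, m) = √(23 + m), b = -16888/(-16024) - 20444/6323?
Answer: 150700466131/41062101039 - 25329938*I*√23/41062101039 ≈ 3.6701 - 0.0029584*I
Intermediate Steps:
Z = -3240 (Z = -216*15 = -3240)
b = -27601479/12664969 (b = -16888*(-1/16024) - 20444*1/6323 = 2111/2003 - 20444/6323 = -27601479/12664969 ≈ -2.1794)
(-11899 + l(-160, -115))/(Z + b) = (-11899 + √(23 - 115))/(-3240 - 27601479/12664969) = (-11899 + √(-92))/(-41062101039/12664969) = (-11899 + 2*I*√23)*(-12664969/41062101039) = 150700466131/41062101039 - 25329938*I*√23/41062101039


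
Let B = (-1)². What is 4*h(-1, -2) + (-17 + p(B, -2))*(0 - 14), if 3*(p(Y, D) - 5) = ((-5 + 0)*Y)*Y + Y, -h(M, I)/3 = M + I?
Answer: 668/3 ≈ 222.67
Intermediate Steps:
B = 1
h(M, I) = -3*I - 3*M (h(M, I) = -3*(M + I) = -3*(I + M) = -3*I - 3*M)
p(Y, D) = 5 - 5*Y²/3 + Y/3 (p(Y, D) = 5 + (((-5 + 0)*Y)*Y + Y)/3 = 5 + ((-5*Y)*Y + Y)/3 = 5 + (-5*Y² + Y)/3 = 5 + (Y - 5*Y²)/3 = 5 + (-5*Y²/3 + Y/3) = 5 - 5*Y²/3 + Y/3)
4*h(-1, -2) + (-17 + p(B, -2))*(0 - 14) = 4*(-3*(-2) - 3*(-1)) + (-17 + (5 - 5/3*1² + (⅓)*1))*(0 - 14) = 4*(6 + 3) + (-17 + (5 - 5/3*1 + ⅓))*(-14) = 4*9 + (-17 + (5 - 5/3 + ⅓))*(-14) = 36 + (-17 + 11/3)*(-14) = 36 - 40/3*(-14) = 36 + 560/3 = 668/3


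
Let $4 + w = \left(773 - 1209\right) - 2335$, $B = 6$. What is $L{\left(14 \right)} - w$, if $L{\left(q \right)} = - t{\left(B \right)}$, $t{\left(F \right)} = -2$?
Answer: $2777$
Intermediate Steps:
$L{\left(q \right)} = 2$ ($L{\left(q \right)} = \left(-1\right) \left(-2\right) = 2$)
$w = -2775$ ($w = -4 + \left(\left(773 - 1209\right) - 2335\right) = -4 - 2771 = -2775$)
$L{\left(14 \right)} - w = 2 - -2775 = 2 + 2775 = 2777$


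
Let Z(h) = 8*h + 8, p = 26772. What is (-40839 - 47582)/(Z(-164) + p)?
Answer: -88421/25468 ≈ -3.4718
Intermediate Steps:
Z(h) = 8 + 8*h
(-40839 - 47582)/(Z(-164) + p) = (-40839 - 47582)/((8 + 8*(-164)) + 26772) = -88421/((8 - 1312) + 26772) = -88421/(-1304 + 26772) = -88421/25468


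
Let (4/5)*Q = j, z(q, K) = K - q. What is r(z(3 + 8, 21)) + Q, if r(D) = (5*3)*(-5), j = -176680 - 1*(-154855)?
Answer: -109425/4 ≈ -27356.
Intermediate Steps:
j = -21825 (j = -176680 + 154855 = -21825)
Q = -109125/4 (Q = (5/4)*(-21825) = -109125/4 ≈ -27281.)
r(D) = -75 (r(D) = 15*(-5) = -75)
r(z(3 + 8, 21)) + Q = -75 - 109125/4 = -109425/4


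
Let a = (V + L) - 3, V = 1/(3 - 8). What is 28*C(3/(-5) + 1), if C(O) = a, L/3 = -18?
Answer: -8008/5 ≈ -1601.6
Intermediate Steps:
L = -54 (L = 3*(-18) = -54)
V = -1/5 (V = 1/(-5) = -1/5 ≈ -0.20000)
a = -286/5 (a = (-1/5 - 54) - 3 = -271/5 - 3 = -286/5 ≈ -57.200)
C(O) = -286/5
28*C(3/(-5) + 1) = 28*(-286/5) = -8008/5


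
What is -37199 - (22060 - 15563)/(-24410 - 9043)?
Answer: -1244411650/33453 ≈ -37199.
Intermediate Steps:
-37199 - (22060 - 15563)/(-24410 - 9043) = -37199 - 6497/(-33453) = -37199 - 6497*(-1)/33453 = -37199 - 1*(-6497/33453) = -37199 + 6497/33453 = -1244411650/33453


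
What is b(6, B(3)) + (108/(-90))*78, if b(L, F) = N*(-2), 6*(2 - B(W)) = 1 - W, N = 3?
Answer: -498/5 ≈ -99.600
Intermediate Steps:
B(W) = 11/6 + W/6 (B(W) = 2 - (1 - W)/6 = 2 + (-1/6 + W/6) = 11/6 + W/6)
b(L, F) = -6 (b(L, F) = 3*(-2) = -6)
b(6, B(3)) + (108/(-90))*78 = -6 + (108/(-90))*78 = -6 + (108*(-1/90))*78 = -6 - 6/5*78 = -6 - 468/5 = -498/5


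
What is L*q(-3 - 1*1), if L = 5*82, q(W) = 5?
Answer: 2050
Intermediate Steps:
L = 410
L*q(-3 - 1*1) = 410*5 = 2050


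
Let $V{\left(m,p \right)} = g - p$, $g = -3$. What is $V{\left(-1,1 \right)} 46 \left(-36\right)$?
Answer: $6624$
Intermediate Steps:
$V{\left(m,p \right)} = -3 - p$
$V{\left(-1,1 \right)} 46 \left(-36\right) = \left(-3 - 1\right) 46 \left(-36\right) = \left(-4\right) 46 \left(-36\right) = \left(-184\right) \left(-36\right) = 6624$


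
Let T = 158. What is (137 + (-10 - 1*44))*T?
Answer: 13114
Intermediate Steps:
(137 + (-10 - 1*44))*T = (137 + (-10 - 1*44))*158 = (137 + (-10 - 44))*158 = (137 - 54)*158 = 83*158 = 13114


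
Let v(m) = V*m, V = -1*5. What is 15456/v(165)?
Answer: -5152/275 ≈ -18.735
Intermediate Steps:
V = -5
v(m) = -5*m
15456/v(165) = 15456/((-5*165)) = 15456/(-825) = 15456*(-1/825) = -5152/275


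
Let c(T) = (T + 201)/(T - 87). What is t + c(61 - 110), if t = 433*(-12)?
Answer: -88351/17 ≈ -5197.1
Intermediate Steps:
c(T) = (201 + T)/(-87 + T)
t = -5196
t + c(61 - 110) = -5196 + (201 + (61 - 110))/(-87 + (61 - 110)) = -5196 + (201 - 49)/(-87 - 49) = -5196 + 152/(-136) = -5196 - 1/136*152 = -5196 - 19/17 = -88351/17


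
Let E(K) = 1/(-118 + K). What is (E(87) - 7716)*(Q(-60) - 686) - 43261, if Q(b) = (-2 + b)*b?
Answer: -727064789/31 ≈ -2.3454e+7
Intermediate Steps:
Q(b) = b*(-2 + b)
(E(87) - 7716)*(Q(-60) - 686) - 43261 = (1/(-118 + 87) - 7716)*(-60*(-2 - 60) - 686) - 43261 = (1/(-31) - 7716)*(-60*(-62) - 686) - 43261 = (-1/31 - 7716)*(3720 - 686) - 43261 = -239197/31*3034 - 43261 = -725723698/31 - 43261 = -727064789/31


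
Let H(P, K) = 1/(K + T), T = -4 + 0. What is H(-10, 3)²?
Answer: 1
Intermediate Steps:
T = -4
H(P, K) = 1/(-4 + K) (H(P, K) = 1/(K - 4) = 1/(-4 + K))
H(-10, 3)² = (1/(-4 + 3))² = (1/(-1))² = (-1)² = 1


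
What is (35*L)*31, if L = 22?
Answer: 23870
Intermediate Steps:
(35*L)*31 = (35*22)*31 = 770*31 = 23870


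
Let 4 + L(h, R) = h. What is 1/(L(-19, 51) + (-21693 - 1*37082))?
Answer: -1/58798 ≈ -1.7007e-5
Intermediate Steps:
L(h, R) = -4 + h
1/(L(-19, 51) + (-21693 - 1*37082)) = 1/((-4 - 19) + (-21693 - 1*37082)) = 1/(-23 + (-21693 - 37082)) = 1/(-23 - 58775) = 1/(-58798) = -1/58798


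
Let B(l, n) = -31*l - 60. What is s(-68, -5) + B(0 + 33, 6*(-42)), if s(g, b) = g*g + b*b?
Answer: 3566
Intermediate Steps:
s(g, b) = b**2 + g**2 (s(g, b) = g**2 + b**2 = b**2 + g**2)
B(l, n) = -60 - 31*l
s(-68, -5) + B(0 + 33, 6*(-42)) = ((-5)**2 + (-68)**2) + (-60 - 31*(0 + 33)) = (25 + 4624) + (-60 - 31*33) = 4649 + (-60 - 1023) = 4649 - 1083 = 3566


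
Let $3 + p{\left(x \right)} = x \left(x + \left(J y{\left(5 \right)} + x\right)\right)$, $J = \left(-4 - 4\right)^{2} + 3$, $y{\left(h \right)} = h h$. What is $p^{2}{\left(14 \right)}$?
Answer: $568297921$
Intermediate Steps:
$y{\left(h \right)} = h^{2}$
$J = 67$ ($J = \left(-8\right)^{2} + 3 = 64 + 3 = 67$)
$p{\left(x \right)} = -3 + x \left(1675 + 2 x\right)$ ($p{\left(x \right)} = -3 + x \left(x + \left(67 \cdot 5^{2} + x\right)\right) = -3 + x \left(x + \left(67 \cdot 25 + x\right)\right) = -3 + x \left(x + \left(1675 + x\right)\right) = -3 + x \left(1675 + 2 x\right)$)
$p^{2}{\left(14 \right)} = \left(-3 + 2 \cdot 14^{2} + 1675 \cdot 14\right)^{2} = \left(-3 + 2 \cdot 196 + 23450\right)^{2} = \left(-3 + 392 + 23450\right)^{2} = 23839^{2} = 568297921$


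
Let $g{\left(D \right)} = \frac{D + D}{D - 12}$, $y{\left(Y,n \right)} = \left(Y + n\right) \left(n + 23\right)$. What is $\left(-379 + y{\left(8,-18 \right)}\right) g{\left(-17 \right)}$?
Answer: $- \frac{14586}{29} \approx -502.97$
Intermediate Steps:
$y{\left(Y,n \right)} = \left(23 + n\right) \left(Y + n\right)$ ($y{\left(Y,n \right)} = \left(Y + n\right) \left(23 + n\right) = \left(23 + n\right) \left(Y + n\right)$)
$g{\left(D \right)} = \frac{2 D}{-12 + D}$
$\left(-379 + y{\left(8,-18 \right)}\right) g{\left(-17 \right)} = \left(-379 + \left(\left(-18\right)^{2} + 23 \cdot 8 + 23 \left(-18\right) + 8 \left(-18\right)\right)\right) 2 \left(-17\right) \frac{1}{-12 - 17} = \left(-379 + \left(324 + 184 - 414 - 144\right)\right) 2 \left(-17\right) \frac{1}{-29} = \left(-379 - 50\right) 2 \left(-17\right) \left(- \frac{1}{29}\right) = \left(-429\right) \frac{34}{29} = - \frac{14586}{29}$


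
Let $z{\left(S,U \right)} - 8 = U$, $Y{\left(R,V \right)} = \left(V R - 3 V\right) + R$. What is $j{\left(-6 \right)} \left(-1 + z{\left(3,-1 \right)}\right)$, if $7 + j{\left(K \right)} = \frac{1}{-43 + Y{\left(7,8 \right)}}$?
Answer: $- \frac{87}{2} \approx -43.5$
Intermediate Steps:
$Y{\left(R,V \right)} = R - 3 V + R V$ ($Y{\left(R,V \right)} = \left(R V - 3 V\right) + R = \left(- 3 V + R V\right) + R = R - 3 V + R V$)
$z{\left(S,U \right)} = 8 + U$
$j{\left(K \right)} = - \frac{29}{4}$ ($j{\left(K \right)} = -7 + \frac{1}{-43 + \left(7 - 24 + 7 \cdot 8\right)} = -7 + \frac{1}{-43 + \left(7 - 24 + 56\right)} = -7 + \frac{1}{-43 + 39} = -7 + \frac{1}{-4} = -7 - \frac{1}{4} = - \frac{29}{4}$)
$j{\left(-6 \right)} \left(-1 + z{\left(3,-1 \right)}\right) = - \frac{29 \left(-1 + \left(8 - 1\right)\right)}{4} = - \frac{29 \left(-1 + 7\right)}{4} = \left(- \frac{29}{4}\right) 6 = - \frac{87}{2}$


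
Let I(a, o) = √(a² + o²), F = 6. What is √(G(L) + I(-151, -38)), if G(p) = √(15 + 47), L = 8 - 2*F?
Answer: √(√62 + √24245) ≈ 12.790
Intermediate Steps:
L = -4 (L = 8 - 2*6 = 8 - 12 = -4)
G(p) = √62
√(G(L) + I(-151, -38)) = √(√62 + √((-151)² + (-38)²)) = √(√62 + √(22801 + 1444)) = √(√62 + √24245)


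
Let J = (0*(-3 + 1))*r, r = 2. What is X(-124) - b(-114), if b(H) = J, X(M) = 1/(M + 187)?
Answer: 1/63 ≈ 0.015873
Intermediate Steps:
X(M) = 1/(187 + M)
J = 0 (J = (0*(-3 + 1))*2 = (0*(-2))*2 = 0*2 = 0)
b(H) = 0
X(-124) - b(-114) = 1/(187 - 124) - 1*0 = 1/63 + 0 = 1/63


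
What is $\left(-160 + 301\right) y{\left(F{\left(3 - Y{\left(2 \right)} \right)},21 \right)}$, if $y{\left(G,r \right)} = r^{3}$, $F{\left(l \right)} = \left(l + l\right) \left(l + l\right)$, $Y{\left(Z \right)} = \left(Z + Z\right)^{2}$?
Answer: $1305801$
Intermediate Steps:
$Y{\left(Z \right)} = 4 Z^{2}$ ($Y{\left(Z \right)} = \left(2 Z\right)^{2} = 4 Z^{2}$)
$F{\left(l \right)} = 4 l^{2}$ ($F{\left(l \right)} = 2 l 2 l = 4 l^{2}$)
$\left(-160 + 301\right) y{\left(F{\left(3 - Y{\left(2 \right)} \right)},21 \right)} = \left(-160 + 301\right) 21^{3} = 141 \cdot 9261 = 1305801$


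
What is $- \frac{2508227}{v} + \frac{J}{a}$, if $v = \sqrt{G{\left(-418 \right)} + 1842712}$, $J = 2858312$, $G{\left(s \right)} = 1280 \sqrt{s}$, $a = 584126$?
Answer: $\frac{1429156}{292063} - \frac{2508227 \sqrt{2}}{4 \sqrt{230339 + 160 i \sqrt{418}}} \approx -1842.7 + 13.119 i$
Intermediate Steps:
$v = \sqrt{1842712 + 1280 i \sqrt{418}}$ ($v = \sqrt{1280 \sqrt{-418} + 1842712} = \sqrt{1280 i \sqrt{418} + 1842712} = \sqrt{1842712 + 1280 i \sqrt{418}} \approx 1357.5 + 9.639 i$)
$- \frac{2508227}{v} + \frac{J}{a} = - \frac{2508227}{2 \sqrt{460678 + 320 i \sqrt{418}}} + \frac{2858312}{584126} = - 2508227 \frac{1}{2 \sqrt{460678 + 320 i \sqrt{418}}} + 2858312 \cdot \frac{1}{584126} = - \frac{2508227}{2 \sqrt{460678 + 320 i \sqrt{418}}} + \frac{1429156}{292063} = \frac{1429156}{292063} - \frac{2508227}{2 \sqrt{460678 + 320 i \sqrt{418}}}$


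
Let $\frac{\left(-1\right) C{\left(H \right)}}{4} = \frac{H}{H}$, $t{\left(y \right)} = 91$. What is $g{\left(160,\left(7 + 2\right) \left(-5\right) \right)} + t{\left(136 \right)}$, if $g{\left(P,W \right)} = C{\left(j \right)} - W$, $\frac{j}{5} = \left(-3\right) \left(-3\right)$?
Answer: $132$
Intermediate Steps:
$j = 45$ ($j = 5 \left(\left(-3\right) \left(-3\right)\right) = 5 \cdot 9 = 45$)
$C{\left(H \right)} = -4$ ($C{\left(H \right)} = - 4 \frac{H}{H} = \left(-4\right) 1 = -4$)
$g{\left(P,W \right)} = -4 - W$
$g{\left(160,\left(7 + 2\right) \left(-5\right) \right)} + t{\left(136 \right)} = \left(-4 - \left(7 + 2\right) \left(-5\right)\right) + 91 = \left(-4 - 9 \left(-5\right)\right) + 91 = \left(-4 - -45\right) + 91 = \left(-4 + 45\right) + 91 = 41 + 91 = 132$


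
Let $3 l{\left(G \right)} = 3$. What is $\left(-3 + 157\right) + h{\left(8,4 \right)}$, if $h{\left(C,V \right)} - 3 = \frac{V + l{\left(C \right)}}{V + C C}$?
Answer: $\frac{10681}{68} \approx 157.07$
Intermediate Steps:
$l{\left(G \right)} = 1$ ($l{\left(G \right)} = \frac{1}{3} \cdot 3 = 1$)
$h{\left(C,V \right)} = 3 + \frac{1 + V}{V + C^{2}}$ ($h{\left(C,V \right)} = 3 + \frac{V + 1}{V + C C} = 3 + \frac{1 + V}{V + C^{2}}$)
$\left(-3 + 157\right) + h{\left(8,4 \right)} = \left(-3 + 157\right) + \frac{1 + 3 \cdot 8^{2} + 4 \cdot 4}{4 + 8^{2}} = 154 + \frac{1 + 3 \cdot 64 + 16}{4 + 64} = 154 + \frac{1 + 192 + 16}{68} = 154 + \frac{1}{68} \cdot 209 = 154 + \frac{209}{68} = \frac{10681}{68}$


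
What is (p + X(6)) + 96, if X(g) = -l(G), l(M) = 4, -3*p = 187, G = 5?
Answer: 89/3 ≈ 29.667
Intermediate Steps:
p = -187/3 (p = -1/3*187 = -187/3 ≈ -62.333)
X(g) = -4 (X(g) = -1*4 = -4)
(p + X(6)) + 96 = (-187/3 - 4) + 96 = -199/3 + 96 = 89/3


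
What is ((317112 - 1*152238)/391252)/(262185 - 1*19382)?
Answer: 82437/47498579678 ≈ 1.7356e-6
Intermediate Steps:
((317112 - 1*152238)/391252)/(262185 - 1*19382) = ((317112 - 152238)*(1/391252))/(262185 - 19382) = (164874*(1/391252))/242803 = (82437/195626)*(1/242803) = 82437/47498579678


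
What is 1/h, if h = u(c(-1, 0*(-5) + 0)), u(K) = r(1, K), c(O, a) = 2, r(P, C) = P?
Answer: 1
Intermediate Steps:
u(K) = 1
h = 1
1/h = 1/1 = 1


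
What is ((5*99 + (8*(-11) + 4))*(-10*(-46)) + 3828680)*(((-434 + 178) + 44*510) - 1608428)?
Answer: -6373115968560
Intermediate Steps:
((5*99 + (8*(-11) + 4))*(-10*(-46)) + 3828680)*(((-434 + 178) + 44*510) - 1608428) = ((495 + (-88 + 4))*460 + 3828680)*((-256 + 22440) - 1608428) = ((495 - 84)*460 + 3828680)*(22184 - 1608428) = (411*460 + 3828680)*(-1586244) = (189060 + 3828680)*(-1586244) = 4017740*(-1586244) = -6373115968560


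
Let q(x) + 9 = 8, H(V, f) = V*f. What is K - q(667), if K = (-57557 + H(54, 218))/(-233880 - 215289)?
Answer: 494954/449169 ≈ 1.1019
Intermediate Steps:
q(x) = -1 (q(x) = -9 + 8 = -1)
K = 45785/449169 (K = (-57557 + 54*218)/(-233880 - 215289) = (-57557 + 11772)/(-449169) = -45785*(-1/449169) = 45785/449169 ≈ 0.10193)
K - q(667) = 45785/449169 - 1*(-1) = 45785/449169 + 1 = 494954/449169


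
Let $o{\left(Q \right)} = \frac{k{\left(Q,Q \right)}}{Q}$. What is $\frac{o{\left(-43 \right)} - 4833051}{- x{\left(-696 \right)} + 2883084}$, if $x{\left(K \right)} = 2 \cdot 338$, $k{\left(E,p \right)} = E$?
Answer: $- \frac{2416525}{1441204} \approx -1.6767$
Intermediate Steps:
$x{\left(K \right)} = 676$
$o{\left(Q \right)} = 1$ ($o{\left(Q \right)} = \frac{Q}{Q} = 1$)
$\frac{o{\left(-43 \right)} - 4833051}{- x{\left(-696 \right)} + 2883084} = \frac{1 - 4833051}{\left(-1\right) 676 + 2883084} = - \frac{4833050}{-676 + 2883084} = - \frac{4833050}{2882408} = \left(-4833050\right) \frac{1}{2882408} = - \frac{2416525}{1441204}$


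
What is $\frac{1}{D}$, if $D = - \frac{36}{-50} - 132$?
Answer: $- \frac{25}{3282} \approx -0.0076173$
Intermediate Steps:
$D = - \frac{3282}{25}$ ($D = \left(-36\right) \left(- \frac{1}{50}\right) - 132 = \frac{18}{25} - 132 = - \frac{3282}{25} \approx -131.28$)
$\frac{1}{D} = \frac{1}{- \frac{3282}{25}} = - \frac{25}{3282}$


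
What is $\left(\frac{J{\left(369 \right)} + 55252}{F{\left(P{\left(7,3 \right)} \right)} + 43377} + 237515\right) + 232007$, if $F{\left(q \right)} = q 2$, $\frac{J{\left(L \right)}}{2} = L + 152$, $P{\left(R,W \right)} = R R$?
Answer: $\frac{20412525244}{43475} \approx 4.6952 \cdot 10^{5}$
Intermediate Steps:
$P{\left(R,W \right)} = R^{2}$
$J{\left(L \right)} = 304 + 2 L$ ($J{\left(L \right)} = 2 \left(L + 152\right) = 2 \left(152 + L\right) = 304 + 2 L$)
$F{\left(q \right)} = 2 q$
$\left(\frac{J{\left(369 \right)} + 55252}{F{\left(P{\left(7,3 \right)} \right)} + 43377} + 237515\right) + 232007 = \left(\frac{\left(304 + 2 \cdot 369\right) + 55252}{2 \cdot 7^{2} + 43377} + 237515\right) + 232007 = \left(\frac{\left(304 + 738\right) + 55252}{2 \cdot 49 + 43377} + 237515\right) + 232007 = \left(\frac{1042 + 55252}{98 + 43377} + 237515\right) + 232007 = \left(\frac{56294}{43475} + 237515\right) + 232007 = \frac{10326020919}{43475} + 232007 = \frac{20412525244}{43475}$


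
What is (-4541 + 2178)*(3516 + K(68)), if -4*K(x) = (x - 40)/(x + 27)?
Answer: -789272719/95 ≈ -8.3081e+6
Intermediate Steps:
K(x) = -(-40 + x)/(4*(27 + x)) (K(x) = -(x - 40)/(4*(x + 27)) = -(-40 + x)/(4*(27 + x)))
(-4541 + 2178)*(3516 + K(68)) = (-4541 + 2178)*(3516 + (40 - 1*68)/(4*(27 + 68))) = -2363*(3516 + (¼)*(40 - 68)/95) = -2363*(3516 + (¼)*(1/95)*(-28)) = -2363*(3516 - 7/95) = -2363*334013/95 = -789272719/95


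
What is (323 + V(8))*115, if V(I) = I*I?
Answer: 44505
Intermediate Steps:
V(I) = I²
(323 + V(8))*115 = (323 + 8²)*115 = (323 + 64)*115 = 387*115 = 44505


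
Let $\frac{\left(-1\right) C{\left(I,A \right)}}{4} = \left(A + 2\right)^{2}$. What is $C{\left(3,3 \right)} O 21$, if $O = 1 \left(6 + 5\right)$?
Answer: $-23100$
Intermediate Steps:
$C{\left(I,A \right)} = - 4 \left(2 + A\right)^{2}$ ($C{\left(I,A \right)} = - 4 \left(A + 2\right)^{2} = - 4 \left(2 + A\right)^{2}$)
$O = 11$ ($O = 1 \cdot 11 = 11$)
$C{\left(3,3 \right)} O 21 = - 4 \left(2 + 3\right)^{2} \cdot 11 \cdot 21 = - 4 \cdot 5^{2} \cdot 11 \cdot 21 = \left(-4\right) 25 \cdot 11 \cdot 21 = \left(-100\right) 11 \cdot 21 = \left(-1100\right) 21 = -23100$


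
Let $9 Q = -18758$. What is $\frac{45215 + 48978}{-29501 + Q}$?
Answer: $- \frac{847737}{284267} \approx -2.9822$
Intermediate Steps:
$Q = - \frac{18758}{9}$ ($Q = \frac{1}{9} \left(-18758\right) = - \frac{18758}{9} \approx -2084.2$)
$\frac{45215 + 48978}{-29501 + Q} = \frac{45215 + 48978}{-29501 - \frac{18758}{9}} = \frac{94193}{- \frac{284267}{9}} = 94193 \left(- \frac{9}{284267}\right) = - \frac{847737}{284267}$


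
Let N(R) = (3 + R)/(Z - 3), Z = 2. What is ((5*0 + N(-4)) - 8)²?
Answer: 49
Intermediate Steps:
N(R) = -3 - R (N(R) = (3 + R)/(2 - 3) = (3 + R)/(-1) = (3 + R)*(-1) = -3 - R)
((5*0 + N(-4)) - 8)² = ((5*0 + (-3 - 1*(-4))) - 8)² = ((0 + (-3 + 4)) - 8)² = ((0 + 1) - 8)² = (1 - 8)² = (-7)² = 49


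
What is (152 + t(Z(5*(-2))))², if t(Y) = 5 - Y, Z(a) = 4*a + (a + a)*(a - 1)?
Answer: 529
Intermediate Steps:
Z(a) = 4*a + 2*a*(-1 + a) (Z(a) = 4*a + (2*a)*(-1 + a) = 4*a + 2*a*(-1 + a))
(152 + t(Z(5*(-2))))² = (152 + (5 - 2*5*(-2)*(1 + 5*(-2))))² = (152 + (5 - 2*(-10)*(1 - 10)))² = (152 + (5 - 2*(-10)*(-9)))² = (152 + (5 - 1*180))² = (152 + (5 - 180))² = (152 - 175)² = (-23)² = 529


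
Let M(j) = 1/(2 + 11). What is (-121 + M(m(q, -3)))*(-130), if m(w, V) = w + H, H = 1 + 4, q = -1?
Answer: 15720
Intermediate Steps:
H = 5
m(w, V) = 5 + w (m(w, V) = w + 5 = 5 + w)
M(j) = 1/13
(-121 + M(m(q, -3)))*(-130) = (-121 + 1/13)*(-130) = -1572/13*(-130) = 15720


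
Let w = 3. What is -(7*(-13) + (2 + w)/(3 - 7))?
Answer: 369/4 ≈ 92.250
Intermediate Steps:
-(7*(-13) + (2 + w)/(3 - 7)) = -(7*(-13) + (2 + 3)/(3 - 7)) = -(-91 + 5/(-4)) = -(-91 + 5*(-1/4)) = -(-91 - 5/4) = -1*(-369/4) = 369/4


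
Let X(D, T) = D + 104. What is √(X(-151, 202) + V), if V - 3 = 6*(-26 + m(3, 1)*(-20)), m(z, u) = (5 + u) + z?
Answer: 16*I*√5 ≈ 35.777*I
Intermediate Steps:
m(z, u) = 5 + u + z
X(D, T) = 104 + D
V = -1233 (V = 3 + 6*(-26 + (5 + 1 + 3)*(-20)) = 3 + 6*(-26 + 9*(-20)) = 3 + 6*(-26 - 180) = 3 + 6*(-206) = 3 - 1236 = -1233)
√(X(-151, 202) + V) = √((104 - 151) - 1233) = √(-47 - 1233) = √(-1280) = 16*I*√5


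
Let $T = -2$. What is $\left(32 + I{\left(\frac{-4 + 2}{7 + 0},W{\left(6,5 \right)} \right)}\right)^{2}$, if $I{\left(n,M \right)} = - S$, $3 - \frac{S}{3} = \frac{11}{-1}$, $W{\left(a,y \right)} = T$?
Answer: $100$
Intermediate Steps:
$W{\left(a,y \right)} = -2$
$S = 42$ ($S = 9 - 3 \frac{11}{-1} = 9 - 3 \cdot 11 \left(-1\right) = 9 - -33 = 9 + 33 = 42$)
$I{\left(n,M \right)} = -42$ ($I{\left(n,M \right)} = \left(-1\right) 42 = -42$)
$\left(32 + I{\left(\frac{-4 + 2}{7 + 0},W{\left(6,5 \right)} \right)}\right)^{2} = \left(32 - 42\right)^{2} = \left(-10\right)^{2} = 100$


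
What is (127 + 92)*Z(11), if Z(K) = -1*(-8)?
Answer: 1752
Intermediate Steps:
Z(K) = 8
(127 + 92)*Z(11) = (127 + 92)*8 = 219*8 = 1752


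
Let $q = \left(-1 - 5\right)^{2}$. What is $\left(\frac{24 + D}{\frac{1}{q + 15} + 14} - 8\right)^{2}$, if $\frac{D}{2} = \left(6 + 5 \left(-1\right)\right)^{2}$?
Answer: $\frac{114244}{3025} \approx 37.767$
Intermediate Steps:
$q = 36$ ($q = \left(-6\right)^{2} = 36$)
$D = 2$ ($D = 2 \left(6 + 5 \left(-1\right)\right)^{2} = 2 \left(6 - 5\right)^{2} = 2 \cdot 1^{2} = 2 \cdot 1 = 2$)
$\left(\frac{24 + D}{\frac{1}{q + 15} + 14} - 8\right)^{2} = \left(\frac{24 + 2}{\frac{1}{36 + 15} + 14} - 8\right)^{2} = \left(\frac{26}{\frac{1}{51} + 14} - 8\right)^{2} = \left(\frac{26}{\frac{715}{51}} - 8\right)^{2} = \left(26 \cdot \frac{51}{715} - 8\right)^{2} = \left(\frac{102}{55} - 8\right)^{2} = \left(- \frac{338}{55}\right)^{2} = \frac{114244}{3025}$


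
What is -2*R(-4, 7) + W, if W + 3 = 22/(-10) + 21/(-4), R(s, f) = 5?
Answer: -409/20 ≈ -20.450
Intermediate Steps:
W = -209/20 (W = -3 + (22/(-10) + 21/(-4)) = -3 + (22*(-⅒) + 21*(-¼)) = -3 + (-11/5 - 21/4) = -3 - 149/20 = -209/20 ≈ -10.450)
-2*R(-4, 7) + W = -2*5 - 209/20 = -10 - 209/20 = -409/20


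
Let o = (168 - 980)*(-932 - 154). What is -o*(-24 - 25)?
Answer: 43209768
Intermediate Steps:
o = 881832 (o = -812*(-1086) = 881832)
-o*(-24 - 25) = -881832*(-24 - 25) = -881832*(-49) = -1*(-43209768) = 43209768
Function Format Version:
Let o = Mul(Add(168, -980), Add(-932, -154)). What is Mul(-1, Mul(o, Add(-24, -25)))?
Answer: 43209768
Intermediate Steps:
o = 881832 (o = Mul(-812, -1086) = 881832)
Mul(-1, Mul(o, Add(-24, -25))) = Mul(-1, Mul(881832, Add(-24, -25))) = Mul(-1, Mul(881832, -49)) = Mul(-1, -43209768) = 43209768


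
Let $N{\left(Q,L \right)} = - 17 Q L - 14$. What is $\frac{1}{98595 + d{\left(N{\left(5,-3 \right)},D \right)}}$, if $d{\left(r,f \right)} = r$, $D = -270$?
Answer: $\frac{1}{98836} \approx 1.0118 \cdot 10^{-5}$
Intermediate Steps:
$N{\left(Q,L \right)} = -14 - 17 L Q$ ($N{\left(Q,L \right)} = - 17 L Q - 14 = -14 - 17 L Q$)
$\frac{1}{98595 + d{\left(N{\left(5,-3 \right)},D \right)}} = \frac{1}{98595 - \left(14 - 255\right)} = \frac{1}{98595 + \left(-14 + 255\right)} = \frac{1}{98595 + 241} = \frac{1}{98836}$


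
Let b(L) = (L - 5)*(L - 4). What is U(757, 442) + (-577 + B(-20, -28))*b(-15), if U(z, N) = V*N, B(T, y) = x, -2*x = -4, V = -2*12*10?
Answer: -324580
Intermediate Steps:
V = -240 (V = -24*10 = -240)
x = 2 (x = -½*(-4) = 2)
b(L) = (-5 + L)*(-4 + L)
B(T, y) = 2
U(z, N) = -240*N
U(757, 442) + (-577 + B(-20, -28))*b(-15) = -240*442 + (-577 + 2)*(20 + (-15)² - 9*(-15)) = -106080 - 575*(20 + 225 + 135) = -106080 - 575*380 = -106080 - 218500 = -324580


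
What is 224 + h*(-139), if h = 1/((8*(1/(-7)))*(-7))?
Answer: 1653/8 ≈ 206.63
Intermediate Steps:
h = 1/8 (h = 1/((8*(1*(-1/7)))*(-7)) = 1/((8*(-1/7))*(-7)) = 1/(-8/7*(-7)) = 1/8 ≈ 0.12500)
224 + h*(-139) = 224 + (1/8)*(-139) = 224 - 139/8 = 1653/8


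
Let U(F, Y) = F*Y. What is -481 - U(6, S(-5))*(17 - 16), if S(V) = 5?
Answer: -511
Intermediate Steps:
-481 - U(6, S(-5))*(17 - 16) = -481 - 6*5*(17 - 16) = -481 - 30 = -511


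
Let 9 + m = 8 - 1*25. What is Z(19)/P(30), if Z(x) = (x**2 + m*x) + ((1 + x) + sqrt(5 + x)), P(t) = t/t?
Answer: -113 + 2*sqrt(6) ≈ -108.10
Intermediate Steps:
P(t) = 1
m = -26 (m = -9 + (8 - 1*25) = -9 + (8 - 25) = -9 - 17 = -26)
Z(x) = 1 + x**2 + sqrt(5 + x) - 25*x (Z(x) = (x**2 - 26*x) + ((1 + x) + sqrt(5 + x)) = (x**2 - 26*x) + (1 + x + sqrt(5 + x)) = 1 + x**2 + sqrt(5 + x) - 25*x)
Z(19)/P(30) = (1 + 19**2 + sqrt(5 + 19) - 25*19)/1 = (1 + 361 + sqrt(24) - 475)*1 = (1 + 361 + 2*sqrt(6) - 475)*1 = (-113 + 2*sqrt(6))*1 = -113 + 2*sqrt(6)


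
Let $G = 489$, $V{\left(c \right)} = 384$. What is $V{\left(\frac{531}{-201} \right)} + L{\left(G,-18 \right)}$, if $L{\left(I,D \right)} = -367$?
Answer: $17$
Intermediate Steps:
$V{\left(\frac{531}{-201} \right)} + L{\left(G,-18 \right)} = 384 - 367 = 17$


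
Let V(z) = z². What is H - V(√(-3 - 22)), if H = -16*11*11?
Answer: -1911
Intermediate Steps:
H = -1936 (H = -176*11 = -1936)
H - V(√(-3 - 22)) = -1936 - (√(-3 - 22))² = -1936 - (√(-25))² = -1936 - (5*I)² = -1936 - 1*(-25) = -1936 + 25 = -1911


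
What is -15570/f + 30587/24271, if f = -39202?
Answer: 788485522/475735871 ≈ 1.6574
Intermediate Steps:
-15570/f + 30587/24271 = -15570/(-39202) + 30587/24271 = -15570*(-1/39202) + 30587*(1/24271) = 7785/19601 + 30587/24271 = 788485522/475735871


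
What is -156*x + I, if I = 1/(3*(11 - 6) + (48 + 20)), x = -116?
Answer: 1501969/83 ≈ 18096.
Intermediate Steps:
I = 1/83 (I = 1/(3*5 + 68) = 1/(15 + 68) = 1/83 ≈ 0.012048)
-156*x + I = -156*(-116) + 1/83 = 18096 + 1/83 = 1501969/83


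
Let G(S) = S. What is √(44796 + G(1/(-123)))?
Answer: 13*√4010169/123 ≈ 211.65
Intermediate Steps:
√(44796 + G(1/(-123))) = √(44796 + 1/(-123)) = √(44796 - 1/123) = √(5509907/123) = 13*√4010169/123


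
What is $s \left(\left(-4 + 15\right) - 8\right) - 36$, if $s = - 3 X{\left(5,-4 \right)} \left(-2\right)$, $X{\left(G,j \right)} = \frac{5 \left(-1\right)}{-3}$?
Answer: $-6$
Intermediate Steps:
$X{\left(G,j \right)} = \frac{5}{3}$ ($X{\left(G,j \right)} = \left(-5\right) \left(- \frac{1}{3}\right) = \frac{5}{3}$)
$s = 10$ ($s = \left(-3\right) \frac{5}{3} \left(-2\right) = \left(-5\right) \left(-2\right) = 10$)
$s \left(\left(-4 + 15\right) - 8\right) - 36 = 10 \left(\left(-4 + 15\right) - 8\right) - 36 = 10 \left(11 - 8\right) - 36 = 10 \cdot 3 - 36 = 30 - 36 = -6$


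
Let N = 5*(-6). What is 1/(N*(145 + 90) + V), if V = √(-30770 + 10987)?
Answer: -7050/49722283 - I*√19783/49722283 ≈ -0.00014179 - 2.8288e-6*I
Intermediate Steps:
N = -30
V = I*√19783 (V = √(-19783) = I*√19783 ≈ 140.65*I)
1/(N*(145 + 90) + V) = 1/(-30*(145 + 90) + I*√19783) = 1/(-30*235 + I*√19783) = 1/(-7050 + I*√19783)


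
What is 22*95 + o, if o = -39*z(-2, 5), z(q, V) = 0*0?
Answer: 2090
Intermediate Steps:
z(q, V) = 0
o = 0 (o = -39*0 = 0)
22*95 + o = 22*95 + 0 = 2090 + 0 = 2090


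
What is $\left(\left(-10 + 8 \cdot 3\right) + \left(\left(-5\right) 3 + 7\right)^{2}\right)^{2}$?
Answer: $6084$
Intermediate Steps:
$\left(\left(-10 + 8 \cdot 3\right) + \left(\left(-5\right) 3 + 7\right)^{2}\right)^{2} = \left(\left(-10 + 24\right) + \left(-15 + 7\right)^{2}\right)^{2} = \left(14 + \left(-8\right)^{2}\right)^{2} = \left(14 + 64\right)^{2} = 78^{2} = 6084$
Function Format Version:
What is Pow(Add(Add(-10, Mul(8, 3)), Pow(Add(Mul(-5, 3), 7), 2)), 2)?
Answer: 6084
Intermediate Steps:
Pow(Add(Add(-10, Mul(8, 3)), Pow(Add(Mul(-5, 3), 7), 2)), 2) = Pow(Add(Add(-10, 24), Pow(Add(-15, 7), 2)), 2) = Pow(Add(14, Pow(-8, 2)), 2) = Pow(Add(14, 64), 2) = Pow(78, 2) = 6084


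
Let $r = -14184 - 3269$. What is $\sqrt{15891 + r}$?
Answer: $i \sqrt{1562} \approx 39.522 i$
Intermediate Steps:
$r = -17453$
$\sqrt{15891 + r} = \sqrt{15891 - 17453} = \sqrt{-1562} = i \sqrt{1562}$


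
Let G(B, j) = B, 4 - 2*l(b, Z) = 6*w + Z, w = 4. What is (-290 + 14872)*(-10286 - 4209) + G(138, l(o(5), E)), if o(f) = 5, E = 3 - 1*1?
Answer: -211365952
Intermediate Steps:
E = 2 (E = 3 - 1 = 2)
l(b, Z) = -10 - Z/2 (l(b, Z) = 2 - (6*4 + Z)/2 = 2 - (24 + Z)/2 = 2 + (-12 - Z/2) = -10 - Z/2)
(-290 + 14872)*(-10286 - 4209) + G(138, l(o(5), E)) = (-290 + 14872)*(-10286 - 4209) + 138 = 14582*(-14495) + 138 = -211366090 + 138 = -211365952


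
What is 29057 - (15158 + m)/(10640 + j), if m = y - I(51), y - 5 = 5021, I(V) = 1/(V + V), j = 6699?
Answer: 51387512179/1768578 ≈ 29056.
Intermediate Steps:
I(V) = 1/(2*V)
y = 5026 (y = 5 + 5021 = 5026)
m = 512651/102 (m = 5026 - 1/(2*51) = 5026 - 1*1/102 = 5026 - 1/102 = 512651/102 ≈ 5026.0)
29057 - (15158 + m)/(10640 + j) = 29057 - (15158 + 512651/102)/(10640 + 6699) = 29057 - 2058767/(102*17339) = 29057 - 1*2058767/1768578 = 29057 - 2058767/1768578 = 51387512179/1768578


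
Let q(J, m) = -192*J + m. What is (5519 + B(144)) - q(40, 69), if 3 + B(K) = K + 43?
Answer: 13314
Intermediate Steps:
q(J, m) = m - 192*J
B(K) = 40 + K (B(K) = -3 + (K + 43) = -3 + (43 + K) = 40 + K)
(5519 + B(144)) - q(40, 69) = (5519 + (40 + 144)) - (69 - 192*40) = (5519 + 184) - (69 - 7680) = 5703 - 1*(-7611) = 5703 + 7611 = 13314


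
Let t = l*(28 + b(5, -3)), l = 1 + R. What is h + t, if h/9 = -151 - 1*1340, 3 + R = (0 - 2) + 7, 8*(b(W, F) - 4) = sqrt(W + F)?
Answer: -13323 + 3*sqrt(2)/8 ≈ -13322.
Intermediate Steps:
b(W, F) = 4 + sqrt(F + W)/8 (b(W, F) = 4 + sqrt(W + F)/8 = 4 + sqrt(F + W)/8)
R = 2 (R = -3 + ((0 - 2) + 7) = -3 + (-2 + 7) = -3 + 5 = 2)
l = 3 (l = 1 + 2 = 3)
t = 96 + 3*sqrt(2)/8 (t = 3*(28 + (4 + sqrt(-3 + 5)/8)) = 3*(28 + (4 + sqrt(2)/8)) = 3*(32 + sqrt(2)/8) = 96 + 3*sqrt(2)/8 ≈ 96.530)
h = -13419 (h = 9*(-151 - 1*1340) = 9*(-151 - 1340) = 9*(-1491) = -13419)
h + t = -13419 + (96 + 3*sqrt(2)/8) = -13323 + 3*sqrt(2)/8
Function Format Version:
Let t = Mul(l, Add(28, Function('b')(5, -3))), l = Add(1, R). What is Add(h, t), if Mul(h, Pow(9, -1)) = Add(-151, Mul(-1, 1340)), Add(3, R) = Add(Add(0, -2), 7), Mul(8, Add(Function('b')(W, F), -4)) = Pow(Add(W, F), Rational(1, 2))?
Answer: Add(-13323, Mul(Rational(3, 8), Pow(2, Rational(1, 2)))) ≈ -13322.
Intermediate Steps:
Function('b')(W, F) = Add(4, Mul(Rational(1, 8), Pow(Add(F, W), Rational(1, 2)))) (Function('b')(W, F) = Add(4, Mul(Rational(1, 8), Pow(Add(W, F), Rational(1, 2)))) = Add(4, Mul(Rational(1, 8), Pow(Add(F, W), Rational(1, 2)))))
R = 2 (R = Add(-3, Add(Add(0, -2), 7)) = Add(-3, Add(-2, 7)) = Add(-3, 5) = 2)
l = 3 (l = Add(1, 2) = 3)
t = Add(96, Mul(Rational(3, 8), Pow(2, Rational(1, 2)))) (t = Mul(3, Add(28, Add(4, Mul(Rational(1, 8), Pow(Add(-3, 5), Rational(1, 2)))))) = Mul(3, Add(28, Add(4, Mul(Rational(1, 8), Pow(2, Rational(1, 2)))))) = Mul(3, Add(32, Mul(Rational(1, 8), Pow(2, Rational(1, 2))))) = Add(96, Mul(Rational(3, 8), Pow(2, Rational(1, 2)))) ≈ 96.530)
h = -13419 (h = Mul(9, Add(-151, Mul(-1, 1340))) = Mul(9, Add(-151, -1340)) = Mul(9, -1491) = -13419)
Add(h, t) = Add(-13419, Add(96, Mul(Rational(3, 8), Pow(2, Rational(1, 2))))) = Add(-13323, Mul(Rational(3, 8), Pow(2, Rational(1, 2))))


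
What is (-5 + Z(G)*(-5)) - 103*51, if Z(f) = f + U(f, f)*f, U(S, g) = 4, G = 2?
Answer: -5308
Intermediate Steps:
Z(f) = 5*f (Z(f) = f + 4*f = 5*f)
(-5 + Z(G)*(-5)) - 103*51 = (-5 + (5*2)*(-5)) - 103*51 = (-5 + 10*(-5)) - 5253 = (-5 - 50) - 5253 = -55 - 5253 = -5308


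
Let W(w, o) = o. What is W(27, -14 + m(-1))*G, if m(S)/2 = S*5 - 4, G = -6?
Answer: 192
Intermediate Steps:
m(S) = -8 + 10*S (m(S) = 2*(S*5 - 4) = 2*(5*S - 4) = 2*(-4 + 5*S) = -8 + 10*S)
W(27, -14 + m(-1))*G = (-14 + (-8 + 10*(-1)))*(-6) = (-14 + (-8 - 10))*(-6) = (-14 - 18)*(-6) = -32*(-6) = 192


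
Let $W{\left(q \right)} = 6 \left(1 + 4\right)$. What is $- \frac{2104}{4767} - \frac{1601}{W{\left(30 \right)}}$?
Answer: $- \frac{2565029}{47670} \approx -53.808$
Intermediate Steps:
$W{\left(q \right)} = 30$ ($W{\left(q \right)} = 6 \cdot 5 = 30$)
$- \frac{2104}{4767} - \frac{1601}{W{\left(30 \right)}} = - \frac{2104}{4767} - \frac{1601}{30} = - \frac{2565029}{47670}$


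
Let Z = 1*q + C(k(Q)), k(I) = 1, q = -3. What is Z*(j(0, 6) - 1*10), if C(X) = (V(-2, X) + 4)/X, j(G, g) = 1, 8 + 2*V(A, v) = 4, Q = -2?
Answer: 9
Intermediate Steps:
V(A, v) = -2 (V(A, v) = -4 + (½)*4 = -4 + 2 = -2)
C(X) = 2/X (C(X) = (-2 + 4)/X = 2/X)
Z = -1 (Z = 1*(-3) + 2/1 = -3 + 2*1 = -3 + 2 = -1)
Z*(j(0, 6) - 1*10) = -(1 - 1*10) = -(1 - 10) = -1*(-9) = 9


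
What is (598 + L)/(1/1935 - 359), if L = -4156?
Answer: 3442365/347332 ≈ 9.9109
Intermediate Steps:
(598 + L)/(1/1935 - 359) = (598 - 4156)/(1/1935 - 359) = -3558/(1/1935 - 359) = -3558/(-694664/1935) = -3558*(-1935/694664) = 3442365/347332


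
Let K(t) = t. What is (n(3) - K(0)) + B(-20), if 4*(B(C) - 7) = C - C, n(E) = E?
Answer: 10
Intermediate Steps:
B(C) = 7 (B(C) = 7 + (C - C)/4 = 7 + (¼)*0 = 7 + 0 = 7)
(n(3) - K(0)) + B(-20) = (3 - 1*0) + 7 = (3 + 0) + 7 = 3 + 7 = 10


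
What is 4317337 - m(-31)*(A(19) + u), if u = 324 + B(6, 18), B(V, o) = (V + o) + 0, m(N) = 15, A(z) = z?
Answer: 4311832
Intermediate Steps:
B(V, o) = V + o
u = 348 (u = 324 + (6 + 18) = 324 + 24 = 348)
4317337 - m(-31)*(A(19) + u) = 4317337 - 15*(19 + 348) = 4317337 - 15*367 = 4317337 - 1*5505 = 4317337 - 5505 = 4311832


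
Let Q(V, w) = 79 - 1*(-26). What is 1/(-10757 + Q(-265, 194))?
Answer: -1/10652 ≈ -9.3879e-5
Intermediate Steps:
Q(V, w) = 105 (Q(V, w) = 79 + 26 = 105)
1/(-10757 + Q(-265, 194)) = 1/(-10757 + 105) = 1/(-10652) = -1/10652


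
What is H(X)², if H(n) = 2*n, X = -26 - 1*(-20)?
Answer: 144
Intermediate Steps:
X = -6 (X = -26 + 20 = -6)
H(X)² = (2*(-6))² = (-12)² = 144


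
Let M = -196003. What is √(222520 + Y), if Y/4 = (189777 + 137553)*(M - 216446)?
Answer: 4*I*√33751718885 ≈ 7.3487e+5*I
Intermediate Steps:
Y = -540027724680 (Y = 4*((189777 + 137553)*(-196003 - 216446)) = 4*(327330*(-412449)) = 4*(-135006931170) = -540027724680)
√(222520 + Y) = √(222520 - 540027724680) = √(-540027502160) = 4*I*√33751718885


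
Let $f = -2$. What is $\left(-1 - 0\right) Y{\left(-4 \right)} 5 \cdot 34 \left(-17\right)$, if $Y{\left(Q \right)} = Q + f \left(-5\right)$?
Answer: $17340$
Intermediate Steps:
$Y{\left(Q \right)} = 10 + Q$ ($Y{\left(Q \right)} = Q - -10 = Q + 10 = 10 + Q$)
$\left(-1 - 0\right) Y{\left(-4 \right)} 5 \cdot 34 \left(-17\right) = \left(-1 - 0\right) \left(10 - 4\right) 5 \cdot 34 \left(-17\right) = \left(-1 + 0\right) 6 \cdot 5 \left(-578\right) = \left(-1\right) 6 \cdot 5 \left(-578\right) = \left(-6\right) 5 \left(-578\right) = \left(-30\right) \left(-578\right) = 17340$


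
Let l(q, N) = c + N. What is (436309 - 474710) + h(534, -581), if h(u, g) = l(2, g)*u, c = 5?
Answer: -345985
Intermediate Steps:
l(q, N) = 5 + N
h(u, g) = u*(5 + g) (h(u, g) = (5 + g)*u = u*(5 + g))
(436309 - 474710) + h(534, -581) = (436309 - 474710) + 534*(5 - 581) = -38401 + 534*(-576) = -38401 - 307584 = -345985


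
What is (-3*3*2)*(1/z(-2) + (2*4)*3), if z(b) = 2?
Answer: -441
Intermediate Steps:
(-3*3*2)*(1/z(-2) + (2*4)*3) = (-3*3*2)*(1/2 + (2*4)*3) = (-9*2)*(½ + 8*3) = -18*(½ + 24) = -18*49/2 = -441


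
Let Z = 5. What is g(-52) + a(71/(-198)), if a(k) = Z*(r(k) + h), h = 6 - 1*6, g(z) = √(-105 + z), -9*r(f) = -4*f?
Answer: -710/891 + I*√157 ≈ -0.79686 + 12.53*I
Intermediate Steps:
r(f) = 4*f/9 (r(f) = -(-4)*f/9 = 4*f/9)
h = 0 (h = 6 - 6 = 0)
a(k) = 20*k/9 (a(k) = 5*(4*k/9 + 0) = 5*(4*k/9) = 20*k/9)
g(-52) + a(71/(-198)) = √(-105 - 52) + 20*(71/(-198))/9 = √(-157) + 20*(71*(-1/198))/9 = I*√157 + (20/9)*(-71/198) = I*√157 - 710/891 = -710/891 + I*√157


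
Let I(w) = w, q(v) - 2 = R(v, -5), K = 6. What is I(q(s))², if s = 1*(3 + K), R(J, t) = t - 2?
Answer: 25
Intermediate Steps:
R(J, t) = -2 + t
s = 9 (s = 1*(3 + 6) = 1*9 = 9)
q(v) = -5 (q(v) = 2 + (-2 - 5) = 2 - 7 = -5)
I(q(s))² = (-5)² = 25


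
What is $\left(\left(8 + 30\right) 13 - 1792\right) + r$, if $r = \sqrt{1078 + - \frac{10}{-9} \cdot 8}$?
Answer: $-1298 + \frac{\sqrt{9782}}{3} \approx -1265.0$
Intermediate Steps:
$r = \frac{\sqrt{9782}}{3}$ ($r = \sqrt{1078 + \left(-10\right) \left(- \frac{1}{9}\right) 8} = \sqrt{1078 + \frac{10}{9} \cdot 8} = \sqrt{1078 + \frac{80}{9}} = \sqrt{\frac{9782}{9}} = \frac{\sqrt{9782}}{3} \approx 32.968$)
$\left(\left(8 + 30\right) 13 - 1792\right) + r = \left(\left(8 + 30\right) 13 - 1792\right) + \frac{\sqrt{9782}}{3} = \left(38 \cdot 13 - 1792\right) + \frac{\sqrt{9782}}{3} = \left(494 - 1792\right) + \frac{\sqrt{9782}}{3} = -1298 + \frac{\sqrt{9782}}{3}$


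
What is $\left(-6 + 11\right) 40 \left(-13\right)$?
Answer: $-2600$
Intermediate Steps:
$\left(-6 + 11\right) 40 \left(-13\right) = 5 \cdot 40 \left(-13\right) = 200 \left(-13\right) = -2600$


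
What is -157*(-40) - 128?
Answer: 6152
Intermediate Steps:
-157*(-40) - 128 = 6280 - 128 = 6152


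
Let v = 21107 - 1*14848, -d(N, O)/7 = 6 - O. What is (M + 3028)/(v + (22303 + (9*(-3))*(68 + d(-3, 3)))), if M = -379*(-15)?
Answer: 8713/27293 ≈ 0.31924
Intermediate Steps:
d(N, O) = -42 + 7*O (d(N, O) = -7*(6 - O) = -42 + 7*O)
v = 6259 (v = 21107 - 14848 = 6259)
M = 5685
(M + 3028)/(v + (22303 + (9*(-3))*(68 + d(-3, 3)))) = (5685 + 3028)/(6259 + (22303 + (9*(-3))*(68 + (-42 + 7*3)))) = 8713/(6259 + (22303 - 27*(68 + (-42 + 21)))) = 8713/(6259 + (22303 - 27*(68 - 21))) = 8713/(6259 + (22303 - 27*47)) = 8713/(6259 + (22303 - 1269)) = 8713/(6259 + 21034) = 8713/27293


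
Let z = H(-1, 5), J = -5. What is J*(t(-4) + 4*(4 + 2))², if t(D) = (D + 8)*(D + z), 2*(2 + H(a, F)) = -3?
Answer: -180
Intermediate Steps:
H(a, F) = -7/2 (H(a, F) = -2 + (½)*(-3) = -2 - 3/2 = -7/2)
z = -7/2 ≈ -3.5000
t(D) = (8 + D)*(-7/2 + D) (t(D) = (D + 8)*(D - 7/2) = (8 + D)*(-7/2 + D))
J*(t(-4) + 4*(4 + 2))² = -5*((-28 + (-4)² + (9/2)*(-4)) + 4*(4 + 2))² = -5*((-28 + 16 - 18) + 4*6)² = -5*(-30 + 24)² = -5*(-6)² = -5*36 = -180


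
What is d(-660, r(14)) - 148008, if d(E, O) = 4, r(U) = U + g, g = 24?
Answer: -148004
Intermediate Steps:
r(U) = 24 + U (r(U) = U + 24 = 24 + U)
d(-660, r(14)) - 148008 = 4 - 148008 = -148004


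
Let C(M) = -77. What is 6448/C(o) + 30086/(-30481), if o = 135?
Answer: -18078010/213367 ≈ -84.727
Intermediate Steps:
6448/C(o) + 30086/(-30481) = 6448/(-77) + 30086/(-30481) = 6448*(-1/77) + 30086*(-1/30481) = -6448/77 - 30086/30481 = -18078010/213367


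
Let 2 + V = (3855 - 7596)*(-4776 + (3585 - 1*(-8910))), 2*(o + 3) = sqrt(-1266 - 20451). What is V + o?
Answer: -28876784 + 3*I*sqrt(2413)/2 ≈ -2.8877e+7 + 73.683*I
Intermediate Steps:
o = -3 + 3*I*sqrt(2413)/2 (o = -3 + sqrt(-1266 - 20451)/2 = -3 + sqrt(-21717)/2 = -3 + (3*I*sqrt(2413))/2 = -3 + 3*I*sqrt(2413)/2 ≈ -3.0 + 73.683*I)
V = -28876781 (V = -2 + (3855 - 7596)*(-4776 + (3585 - 1*(-8910))) = -2 - 3741*(-4776 + (3585 + 8910)) = -2 - 3741*(-4776 + 12495) = -2 - 3741*7719 = -2 - 28876779 = -28876781)
V + o = -28876781 + (-3 + 3*I*sqrt(2413)/2) = -28876784 + 3*I*sqrt(2413)/2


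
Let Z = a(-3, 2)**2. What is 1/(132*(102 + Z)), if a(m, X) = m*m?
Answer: 1/24156 ≈ 4.1398e-5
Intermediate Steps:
a(m, X) = m**2
Z = 81 (Z = ((-3)**2)**2 = 9**2 = 81)
1/(132*(102 + Z)) = 1/(132*(102 + 81)) = 1/(132*183) = 1/24156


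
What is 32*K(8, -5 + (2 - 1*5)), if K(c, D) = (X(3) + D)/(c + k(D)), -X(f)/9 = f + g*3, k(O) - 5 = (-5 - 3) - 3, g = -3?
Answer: 736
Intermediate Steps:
k(O) = -6 (k(O) = 5 + ((-5 - 3) - 3) = 5 + (-8 - 3) = 5 - 11 = -6)
X(f) = 81 - 9*f (X(f) = -9*(f - 3*3) = -9*(f - 9) = -9*(-9 + f) = 81 - 9*f)
K(c, D) = (54 + D)/(-6 + c) (K(c, D) = ((81 - 9*3) + D)/(c - 6) = ((81 - 27) + D)/(-6 + c) = (54 + D)/(-6 + c))
32*K(8, -5 + (2 - 1*5)) = 32*((54 + (-5 + (2 - 1*5)))/(-6 + 8)) = 32*((54 + (-5 + (2 - 5)))/2) = 32*((54 + (-5 - 3))/2) = 32*((54 - 8)/2) = 32*((½)*46) = 32*23 = 736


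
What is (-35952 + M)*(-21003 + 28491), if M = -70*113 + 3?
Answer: -328416192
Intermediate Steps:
M = -7907 (M = -7910 + 3 = -7907)
(-35952 + M)*(-21003 + 28491) = (-35952 - 7907)*(-21003 + 28491) = -43859*7488 = -328416192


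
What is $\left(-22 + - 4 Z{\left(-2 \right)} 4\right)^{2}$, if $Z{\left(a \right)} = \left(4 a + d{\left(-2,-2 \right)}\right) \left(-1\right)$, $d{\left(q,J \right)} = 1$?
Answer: $17956$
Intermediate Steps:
$Z{\left(a \right)} = -1 - 4 a$ ($Z{\left(a \right)} = \left(4 a + 1\right) \left(-1\right) = \left(1 + 4 a\right) \left(-1\right) = -1 - 4 a$)
$\left(-22 + - 4 Z{\left(-2 \right)} 4\right)^{2} = \left(-22 + - 4 \left(-1 - -8\right) 4\right)^{2} = \left(-22 + - 4 \left(-1 + 8\right) 4\right)^{2} = \left(-22 + \left(-4\right) 7 \cdot 4\right)^{2} = \left(-22 - 112\right)^{2} = \left(-134\right)^{2} = 17956$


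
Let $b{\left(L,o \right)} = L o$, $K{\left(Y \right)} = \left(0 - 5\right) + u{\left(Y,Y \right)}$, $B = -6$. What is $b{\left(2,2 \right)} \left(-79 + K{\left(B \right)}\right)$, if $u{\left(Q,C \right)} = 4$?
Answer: $-320$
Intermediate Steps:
$K{\left(Y \right)} = -1$ ($K{\left(Y \right)} = \left(0 - 5\right) + 4 = -5 + 4 = -1$)
$b{\left(2,2 \right)} \left(-79 + K{\left(B \right)}\right) = 2 \cdot 2 \left(-79 - 1\right) = 4 \left(-80\right) = -320$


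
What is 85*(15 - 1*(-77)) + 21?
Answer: 7841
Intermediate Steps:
85*(15 - 1*(-77)) + 21 = 85*(15 + 77) + 21 = 85*92 + 21 = 7820 + 21 = 7841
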